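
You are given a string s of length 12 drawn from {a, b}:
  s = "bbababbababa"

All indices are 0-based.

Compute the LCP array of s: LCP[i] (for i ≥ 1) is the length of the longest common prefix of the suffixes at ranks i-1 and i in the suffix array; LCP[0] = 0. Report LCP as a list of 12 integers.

[0, 1, 3, 4, 2, 0, 2, 4, 5, 3, 1, 6]

rank→(start, suffix):
  0 → (11, 'a')
  1 → (9, 'aba')
  2 → (7, 'ababa')
  3 → (2, 'ababbababa')
  4 → (4, 'abbababa')
  5 → (10, 'ba')
  6 → (8, 'baba')
  7 → (6, 'bababa')
  8 → (1, 'bababbababa')
  9 → (3, 'babbababa')
  10 → (5, 'bbababa')
  11 → (0, 'bbababbababa')

SA = [11, 9, 7, 2, 4, 10, 8, 6, 1, 3, 5, 0]
i: (SA[i-1],SA[i]) lcp shared
  1: (11,9) 1 'a'
  2: (9,7) 3 'aba'
  3: (7,2) 4 'abab'
  4: (2,4) 2 'ab'
  5: (4,10) 0 ''
  6: (10,8) 2 'ba'
  7: (8,6) 4 'baba'
  8: (6,1) 5 'babab'
  9: (1,3) 3 'bab'
  10: (3,5) 1 'b'
  11: (5,0) 6 'bbabab'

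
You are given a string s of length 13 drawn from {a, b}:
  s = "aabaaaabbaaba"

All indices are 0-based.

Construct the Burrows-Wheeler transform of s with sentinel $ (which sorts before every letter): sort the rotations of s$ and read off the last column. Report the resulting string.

rank  rotation        last
    0  $aabaaaabbaaba  a
    1  a$aabaaaabbaab  b
    2  aaaabbaaba$aab  b
    3  aaabbaaba$aaba  a
    4  aaba$aabaaaabb  b
    5  aabaaaabbaaba$  $
    6  aabbaaba$aabaa  a
    7  aba$aabaaaabba  a
    8  abaaaabbaaba$a  a
    9  abbaaba$aabaaa  a
   10  ba$aabaaaabbaa  a
   11  baaaabbaaba$aa  a
   12  baaba$aabaaaab  b
   13  bbaaba$aabaaaa  a

abbab$aaaaaaba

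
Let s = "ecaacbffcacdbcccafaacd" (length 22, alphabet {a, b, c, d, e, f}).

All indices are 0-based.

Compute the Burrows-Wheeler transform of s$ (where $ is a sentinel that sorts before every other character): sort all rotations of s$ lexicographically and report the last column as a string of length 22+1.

rank  rotation                 last
    0  $ecaacbffcacdbcccafaacd  d
    1  aacbffcacdbcccafaacd$ec  c
    2  aacd$ecaacbffcacdbcccaf  f
    3  acbffcacdbcccafaacd$eca  a
    4  acd$ecaacbffcacdbcccafa  a
    5  acdbcccafaacd$ecaacbffc  c
    6  afaacd$ecaacbffcacdbccc  c
    7  bcccafaacd$ecaacbffcacd  d
    8  bffcacdbcccafaacd$ecaac  c
    9  caacbffcacdbcccafaacd$e  e
   10  cacdbcccafaacd$ecaacbff  f
   11  cafaacd$ecaacbffcacdbcc  c
   12  cbffcacdbcccafaacd$ecaa  a
   13  ccafaacd$ecaacbffcacdbc  c
   14  cccafaacd$ecaacbffcacdb  b
   15  cd$ecaacbffcacdbcccafaa  a
   16  cdbcccafaacd$ecaacbffca  a
   17  d$ecaacbffcacdbcccafaac  c
   18  dbcccafaacd$ecaacbffcac  c
   19  ecaacbffcacdbcccafaacd$  $
   20  faacd$ecaacbffcacdbccca  a
   21  fcacdbcccafaacd$ecaacbf  f
   22  ffcacdbcccafaacd$ecaacb  b

dcfaaccdcefcacbaacc$afb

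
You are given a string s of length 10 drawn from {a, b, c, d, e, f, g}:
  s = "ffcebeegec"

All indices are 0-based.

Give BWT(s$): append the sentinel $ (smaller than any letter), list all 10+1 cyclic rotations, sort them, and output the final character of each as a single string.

rank  rotation     last
    0  $ffcebeegec  c
    1  beegec$ffce  e
    2  c$ffcebeege  e
    3  cebeegec$ff  f
    4  ebeegec$ffc  c
    5  ec$ffcebeeg  g
    6  eegec$ffceb  b
    7  egec$ffcebe  e
    8  fcebeegec$f  f
    9  ffcebeegec$  $
   10  gec$ffcebee  e

ceefcgbef$e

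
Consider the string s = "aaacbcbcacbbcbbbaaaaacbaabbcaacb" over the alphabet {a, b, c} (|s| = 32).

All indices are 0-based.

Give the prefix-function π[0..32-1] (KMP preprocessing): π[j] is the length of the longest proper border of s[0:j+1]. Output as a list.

π[0] = 0
j=1 s[j]='a': π[1]=1 (border 'a')
j=2 s[j]='a': π[2]=2 (border 'aa')
j=3 s[j]='c': k: 2→1→0; π[3]=0 (border '')
j=4 s[j]='b': π[4]=0 (border '')
j=5 s[j]='c': π[5]=0 (border '')
j=6 s[j]='b': π[6]=0 (border '')
j=7 s[j]='c': π[7]=0 (border '')
j=8 s[j]='a': π[8]=1 (border 'a')
j=9 s[j]='c': k: 1→0; π[9]=0 (border '')
j=10 s[j]='b': π[10]=0 (border '')
j=11 s[j]='b': π[11]=0 (border '')
j=12 s[j]='c': π[12]=0 (border '')
j=13 s[j]='b': π[13]=0 (border '')
j=14 s[j]='b': π[14]=0 (border '')
j=15 s[j]='b': π[15]=0 (border '')
j=16 s[j]='a': π[16]=1 (border 'a')
j=17 s[j]='a': π[17]=2 (border 'aa')
j=18 s[j]='a': π[18]=3 (border 'aaa')
j=19 s[j]='a': k: 3→2; π[19]=3 (border 'aaa')
j=20 s[j]='a': k: 3→2; π[20]=3 (border 'aaa')
j=21 s[j]='c': π[21]=4 (border 'aaac')
j=22 s[j]='b': π[22]=5 (border 'aaacb')
j=23 s[j]='a': k: 5→0; π[23]=1 (border 'a')
j=24 s[j]='a': π[24]=2 (border 'aa')
j=25 s[j]='b': k: 2→1→0; π[25]=0 (border '')
j=26 s[j]='b': π[26]=0 (border '')
j=27 s[j]='c': π[27]=0 (border '')
j=28 s[j]='a': π[28]=1 (border 'a')
j=29 s[j]='a': π[29]=2 (border 'aa')
j=30 s[j]='c': k: 2→1→0; π[30]=0 (border '')
j=31 s[j]='b': π[31]=0 (border '')

[0, 1, 2, 0, 0, 0, 0, 0, 1, 0, 0, 0, 0, 0, 0, 0, 1, 2, 3, 3, 3, 4, 5, 1, 2, 0, 0, 0, 1, 2, 0, 0]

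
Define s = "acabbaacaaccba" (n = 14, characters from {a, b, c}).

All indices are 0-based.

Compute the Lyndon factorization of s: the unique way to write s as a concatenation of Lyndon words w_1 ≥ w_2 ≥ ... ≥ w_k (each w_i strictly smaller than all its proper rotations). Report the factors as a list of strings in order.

["ac", "abb", "aacaaccb", "a"]

emit factor 1: 'ac' (i=0, period=2)
emit factor 2: 'abb' (i=2, period=3)
emit factor 3: 'aacaaccb' (i=5, period=8)
emit factor 4: 'a' (i=13, period=1)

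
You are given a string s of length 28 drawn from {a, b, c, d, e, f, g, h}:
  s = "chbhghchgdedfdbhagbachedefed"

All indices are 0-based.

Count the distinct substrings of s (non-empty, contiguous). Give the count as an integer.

379

rank→(start, suffix):
  0 → (19, 'achedefed')
  1 → (16, 'agbachedefed')
  2 → (18, 'bachedefed')
  3 → (14, 'bhagbachedefed')
  4 → (2, 'bhghchgdedfdbhagbachedefed')
  5 → (0, 'chbhghchgdedfdbhagbachedefed')
  6 → (20, 'chedefed')
  7 → (6, 'chgdedfdbhagbachedefed')
  8 → (27, 'd')
  9 → (13, 'dbhagbachedefed')
  10 → (9, 'dedfdbhagbachedefed')
  11 → (23, 'defed')
  12 → (11, 'dfdbhagbachedefed')
  13 → (26, 'ed')
  14 → (22, 'edefed')
  15 → (10, 'edfdbhagbachedefed')
  16 → (24, 'efed')
  17 → (12, 'fdbhagbachedefed')
  18 → (25, 'fed')
  19 → (17, 'gbachedefed')
  20 → (8, 'gdedfdbhagbachedefed')
  21 → (4, 'ghchgdedfdbhagbachedefed')
  22 → (15, 'hagbachedefed')
  23 → (1, 'hbhghchgdedfdbhagbachedefed')
  24 → (5, 'hchgdedfdbhagbachedefed')
  25 → (21, 'hedefed')
  26 → (7, 'hgdedfdbhagbachedefed')
  27 → (3, 'hghchgdedfdbhagbachedefed')

SA = [19, 16, 18, 14, 2, 0, 20, 6, 27, 13, 9, 23, 11, 26, 22, 10, 24, 12, 25, 17, 8, 4, 15, 1, 5, 21, 7, 3]
rank  pair      lcp
   1  s[19:],s[16:]  1  'a'
   2  s[16:],s[18:]  0  ''
   3  s[18:],s[14:]  1  'b'
   4  s[14:],s[2:]  2  'bh'
   5  s[2:],s[0:]  0  ''
   6  s[0:],s[20:]  2  'ch'
   7  s[20:],s[6:]  2  'ch'
   8  s[6:],s[27:]  0  ''
   9  s[27:],s[13:]  1  'd'
  10  s[13:],s[9:]  1  'd'
  11  s[9:],s[23:]  2  'de'
  12  s[23:],s[11:]  1  'd'
  13  s[11:],s[26:]  0  ''
  14  s[26:],s[22:]  2  'ed'
  15  s[22:],s[10:]  2  'ed'
  16  s[10:],s[24:]  1  'e'
  17  s[24:],s[12:]  0  ''
  18  s[12:],s[25:]  1  'f'
  19  s[25:],s[17:]  0  ''
  20  s[17:],s[8:]  1  'g'
  21  s[8:],s[4:]  1  'g'
  22  s[4:],s[15:]  0  ''
  23  s[15:],s[1:]  1  'h'
  24  s[1:],s[5:]  1  'h'
  25  s[5:],s[21:]  1  'h'
  26  s[21:],s[7:]  1  'h'
  27  s[7:],s[3:]  2  'hg'

n(n+1)/2 = 28·29/2 = 406
Σ LCP = 0 + 1 + 0 + 1 + 2 + 0 + 2 + 2 + 0 + 1 + 1 + 2 + 1 + 0 + 2 + 2 + 1 + 0 + 1 + 0 + 1 + 1 + 0 + 1 + 1 + 1 + 1 + 2 = 27
distinct = 406 − 27 = 379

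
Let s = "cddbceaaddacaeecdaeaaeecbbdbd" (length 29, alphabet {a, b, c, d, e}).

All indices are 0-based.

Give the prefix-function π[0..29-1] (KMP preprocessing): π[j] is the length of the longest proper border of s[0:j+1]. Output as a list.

π[0] = 0
j=1 s[j]='d': π[1]=0 (border '')
j=2 s[j]='d': π[2]=0 (border '')
j=3 s[j]='b': π[3]=0 (border '')
j=4 s[j]='c': π[4]=1 (border 'c')
j=5 s[j]='e': k: 1→0; π[5]=0 (border '')
j=6 s[j]='a': π[6]=0 (border '')
j=7 s[j]='a': π[7]=0 (border '')
j=8 s[j]='d': π[8]=0 (border '')
j=9 s[j]='d': π[9]=0 (border '')
j=10 s[j]='a': π[10]=0 (border '')
j=11 s[j]='c': π[11]=1 (border 'c')
j=12 s[j]='a': k: 1→0; π[12]=0 (border '')
j=13 s[j]='e': π[13]=0 (border '')
j=14 s[j]='e': π[14]=0 (border '')
j=15 s[j]='c': π[15]=1 (border 'c')
j=16 s[j]='d': π[16]=2 (border 'cd')
j=17 s[j]='a': k: 2→0; π[17]=0 (border '')
j=18 s[j]='e': π[18]=0 (border '')
j=19 s[j]='a': π[19]=0 (border '')
j=20 s[j]='a': π[20]=0 (border '')
j=21 s[j]='e': π[21]=0 (border '')
j=22 s[j]='e': π[22]=0 (border '')
j=23 s[j]='c': π[23]=1 (border 'c')
j=24 s[j]='b': k: 1→0; π[24]=0 (border '')
j=25 s[j]='b': π[25]=0 (border '')
j=26 s[j]='d': π[26]=0 (border '')
j=27 s[j]='b': π[27]=0 (border '')
j=28 s[j]='d': π[28]=0 (border '')

[0, 0, 0, 0, 1, 0, 0, 0, 0, 0, 0, 1, 0, 0, 0, 1, 2, 0, 0, 0, 0, 0, 0, 1, 0, 0, 0, 0, 0]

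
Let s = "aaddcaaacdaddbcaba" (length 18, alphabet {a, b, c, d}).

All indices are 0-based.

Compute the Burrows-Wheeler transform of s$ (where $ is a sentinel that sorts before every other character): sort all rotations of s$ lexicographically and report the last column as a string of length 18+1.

abca$cadaaddbacddaa

rank  rotation             last
    0  $aaddcaaacdaddbcaba  a
    1  a$aaddcaaacdaddbcab  b
    2  aaacdaddbcaba$aaddc  c
    3  aacdaddbcaba$aaddca  a
    4  aaddcaaacdaddbcaba$  $
    5  aba$aaddcaaacdaddbc  c
    6  acdaddbcaba$aaddcaa  a
    7  addbcaba$aaddcaaacd  d
    8  addcaaacdaddbcaba$a  a
    9  ba$aaddcaaacdaddbca  a
   10  bcaba$aaddcaaacdadd  d
   11  caaacdaddbcaba$aadd  d
   12  caba$aaddcaaacdaddb  b
   13  cdaddbcaba$aaddcaaa  a
   14  daddbcaba$aaddcaaac  c
   15  dbcaba$aaddcaaacdad  d
   16  dcaaacdaddbcaba$aad  d
   17  ddbcaba$aaddcaaacda  a
   18  ddcaaacdaddbcaba$aa  a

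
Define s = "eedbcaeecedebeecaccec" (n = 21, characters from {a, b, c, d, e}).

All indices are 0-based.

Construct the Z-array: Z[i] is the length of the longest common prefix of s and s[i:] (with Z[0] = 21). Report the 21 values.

Z[0]=21
i=1: fresh scan; Z[1]=1 extend→box=[1,2)
i=2: fresh scan; Z[2]=0
i=3: fresh scan; Z[3]=0
i=4: fresh scan; Z[4]=0
i=5: fresh scan; Z[5]=0
i=6: fresh scan; Z[6]=2 extend→box=[6,8)
i=7: min(r-i=1, Z[1]=1)=1; Z[7]=1
i=8: fresh scan; Z[8]=0
i=9: fresh scan; Z[9]=1 extend→box=[9,10)
i=10: fresh scan; Z[10]=0
i=11: fresh scan; Z[11]=1 extend→box=[11,12)
i=12: fresh scan; Z[12]=0
i=13: fresh scan; Z[13]=2 extend→box=[13,15)
i=14: min(r-i=1, Z[1]=1)=1; Z[14]=1
i=15: fresh scan; Z[15]=0
i=16: fresh scan; Z[16]=0
i=17: fresh scan; Z[17]=0
i=18: fresh scan; Z[18]=0
i=19: fresh scan; Z[19]=1 extend→box=[19,20)
i=20: fresh scan; Z[20]=0

[21, 1, 0, 0, 0, 0, 2, 1, 0, 1, 0, 1, 0, 2, 1, 0, 0, 0, 0, 1, 0]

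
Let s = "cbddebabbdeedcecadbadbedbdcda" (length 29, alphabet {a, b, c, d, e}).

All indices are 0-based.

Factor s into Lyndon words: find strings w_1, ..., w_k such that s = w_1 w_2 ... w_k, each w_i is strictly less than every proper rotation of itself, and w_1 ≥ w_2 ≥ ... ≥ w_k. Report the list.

emit factor 1: 'c' (i=0, period=1)
emit factor 2: 'bdde' (i=1, period=4)
emit factor 3: 'b' (i=5, period=1)
emit factor 4: 'abbdeedcecadbadbedbdcd' (i=6, period=22)
emit factor 5: 'a' (i=28, period=1)

["c", "bdde", "b", "abbdeedcecadbadbedbdcd", "a"]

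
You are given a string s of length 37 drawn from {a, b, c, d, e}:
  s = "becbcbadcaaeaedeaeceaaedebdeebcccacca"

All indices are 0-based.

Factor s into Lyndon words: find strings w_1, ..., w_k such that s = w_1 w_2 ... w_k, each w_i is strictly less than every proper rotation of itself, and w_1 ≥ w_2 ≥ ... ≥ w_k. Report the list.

["bec", "bc", "b", "adc", "aaeaedeaeceaaedebdeebcccacc", "a"]

emit factor 1: 'bec' (i=0, period=3)
emit factor 2: 'bc' (i=3, period=2)
emit factor 3: 'b' (i=5, period=1)
emit factor 4: 'adc' (i=6, period=3)
emit factor 5: 'aaeaedeaeceaaedebdeebcccacc' (i=9, period=27)
emit factor 6: 'a' (i=36, period=1)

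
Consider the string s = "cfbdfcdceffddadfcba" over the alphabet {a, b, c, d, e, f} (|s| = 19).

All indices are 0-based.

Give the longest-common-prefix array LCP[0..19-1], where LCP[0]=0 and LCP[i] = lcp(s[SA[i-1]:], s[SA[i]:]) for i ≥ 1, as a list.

sorted suffixes:
  #0 SA[0]=18  'a'
  #1 SA[1]=13  'adfcba'
  #2 SA[2]=17  'ba'
  #3 SA[3]=2  'bdfcdceffddadfcba'
  #4 SA[4]=16  'cba'
  #5 SA[5]=5  'cdceffddadfcba'
  #6 SA[6]=7  'ceffddadfcba'
  #7 SA[7]=0  'cfbdfcdceffddadfcba'
  #8 SA[8]=12  'dadfcba'
  #9 SA[9]=6  'dceffddadfcba'
  #10 SA[10]=11  'ddadfcba'
  #11 SA[11]=14  'dfcba'
  #12 SA[12]=3  'dfcdceffddadfcba'
  #13 SA[13]=8  'effddadfcba'
  #14 SA[14]=1  'fbdfcdceffddadfcba'
  #15 SA[15]=15  'fcba'
  #16 SA[16]=4  'fcdceffddadfcba'
  #17 SA[17]=10  'fddadfcba'
  #18 SA[18]=9  'ffddadfcba'

SA = [18, 13, 17, 2, 16, 5, 7, 0, 12, 6, 11, 14, 3, 8, 1, 15, 4, 10, 9]
rank  pair      lcp
   1  s[18:],s[13:]  1  'a'
   2  s[13:],s[17:]  0  ''
   3  s[17:],s[2:]  1  'b'
   4  s[2:],s[16:]  0  ''
   5  s[16:],s[5:]  1  'c'
   6  s[5:],s[7:]  1  'c'
   7  s[7:],s[0:]  1  'c'
   8  s[0:],s[12:]  0  ''
   9  s[12:],s[6:]  1  'd'
  10  s[6:],s[11:]  1  'd'
  11  s[11:],s[14:]  1  'd'
  12  s[14:],s[3:]  3  'dfc'
  13  s[3:],s[8:]  0  ''
  14  s[8:],s[1:]  0  ''
  15  s[1:],s[15:]  1  'f'
  16  s[15:],s[4:]  2  'fc'
  17  s[4:],s[10:]  1  'f'
  18  s[10:],s[9:]  1  'f'

[0, 1, 0, 1, 0, 1, 1, 1, 0, 1, 1, 1, 3, 0, 0, 1, 2, 1, 1]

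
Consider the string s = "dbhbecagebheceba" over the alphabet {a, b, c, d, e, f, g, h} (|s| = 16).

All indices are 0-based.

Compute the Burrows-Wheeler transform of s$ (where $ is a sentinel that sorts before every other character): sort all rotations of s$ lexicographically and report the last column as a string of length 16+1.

abcehdeee$cgbhabb

rank  rotation           last
    0  $dbhbecagebheceba  a
    1  a$dbhbecagebheceb  b
    2  agebheceba$dbhbec  c
    3  ba$dbhbecagebhece  e
    4  becagebheceba$dbh  h
    5  bhbecagebheceba$d  d
    6  bheceba$dbhbecage  e
    7  cagebheceba$dbhbe  e
    8  ceba$dbhbecagebhe  e
    9  dbhbecagebheceba$  $
   10  eba$dbhbecagebhec  c
   11  ebheceba$dbhbecag  g
   12  ecagebheceba$dbhb  b
   13  eceba$dbhbecagebh  h
   14  gebheceba$dbhbeca  a
   15  hbecagebheceba$db  b
   16  heceba$dbhbecageb  b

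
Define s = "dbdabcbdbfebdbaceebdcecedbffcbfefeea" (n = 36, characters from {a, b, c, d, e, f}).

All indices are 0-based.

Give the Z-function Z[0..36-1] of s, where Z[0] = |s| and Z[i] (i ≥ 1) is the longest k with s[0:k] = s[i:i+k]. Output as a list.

[36, 0, 1, 0, 0, 0, 0, 2, 0, 0, 0, 0, 2, 0, 0, 0, 0, 0, 0, 1, 0, 0, 0, 0, 2, 0, 0, 0, 0, 0, 0, 0, 0, 0, 0, 0]

Z[0]=36
i=1: fresh scan; Z[1]=0
i=2: fresh scan; Z[2]=1 extend→box=[2,3)
i=3: fresh scan; Z[3]=0
i=4: fresh scan; Z[4]=0
i=5: fresh scan; Z[5]=0
i=6: fresh scan; Z[6]=0
i=7: fresh scan; Z[7]=2 extend→box=[7,9)
i=8: min(r-i=1, Z[1]=0)=0; Z[8]=0
i=9: fresh scan; Z[9]=0
i=10: fresh scan; Z[10]=0
i=11: fresh scan; Z[11]=0
i=12: fresh scan; Z[12]=2 extend→box=[12,14)
i=13: min(r-i=1, Z[1]=0)=0; Z[13]=0
i=14: fresh scan; Z[14]=0
i=15: fresh scan; Z[15]=0
i=16: fresh scan; Z[16]=0
i=17: fresh scan; Z[17]=0
i=18: fresh scan; Z[18]=0
i=19: fresh scan; Z[19]=1 extend→box=[19,20)
i=20: fresh scan; Z[20]=0
i=21: fresh scan; Z[21]=0
i=22: fresh scan; Z[22]=0
i=23: fresh scan; Z[23]=0
i=24: fresh scan; Z[24]=2 extend→box=[24,26)
i=25: min(r-i=1, Z[1]=0)=0; Z[25]=0
i=26: fresh scan; Z[26]=0
i=27: fresh scan; Z[27]=0
i=28: fresh scan; Z[28]=0
i=29: fresh scan; Z[29]=0
i=30: fresh scan; Z[30]=0
i=31: fresh scan; Z[31]=0
i=32: fresh scan; Z[32]=0
i=33: fresh scan; Z[33]=0
i=34: fresh scan; Z[34]=0
i=35: fresh scan; Z[35]=0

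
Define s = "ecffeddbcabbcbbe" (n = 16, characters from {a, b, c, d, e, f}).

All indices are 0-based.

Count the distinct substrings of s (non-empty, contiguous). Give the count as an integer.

124

sorted suffixes:
  #0 SA[0]=9  'abbcbbe'
  #1 SA[1]=10  'bbcbbe'
  #2 SA[2]=13  'bbe'
  #3 SA[3]=7  'bcabbcbbe'
  #4 SA[4]=11  'bcbbe'
  #5 SA[5]=14  'be'
  #6 SA[6]=8  'cabbcbbe'
  #7 SA[7]=12  'cbbe'
  #8 SA[8]=1  'cffeddbcabbcbbe'
  #9 SA[9]=6  'dbcabbcbbe'
  #10 SA[10]=5  'ddbcabbcbbe'
  #11 SA[11]=15  'e'
  #12 SA[12]=0  'ecffeddbcabbcbbe'
  #13 SA[13]=4  'eddbcabbcbbe'
  #14 SA[14]=3  'feddbcabbcbbe'
  #15 SA[15]=2  'ffeddbcabbcbbe'

SA = [9, 10, 13, 7, 11, 14, 8, 12, 1, 6, 5, 15, 0, 4, 3, 2]
i: (SA[i-1],SA[i]) lcp shared
  1: (9,10) 0 ''
  2: (10,13) 2 'bb'
  3: (13,7) 1 'b'
  4: (7,11) 2 'bc'
  5: (11,14) 1 'b'
  6: (14,8) 0 ''
  7: (8,12) 1 'c'
  8: (12,1) 1 'c'
  9: (1,6) 0 ''
  10: (6,5) 1 'd'
  11: (5,15) 0 ''
  12: (15,0) 1 'e'
  13: (0,4) 1 'e'
  14: (4,3) 0 ''
  15: (3,2) 1 'f'

n(n+1)/2 = 16·17/2 = 136
Σ LCP = 0 + 0 + 2 + 1 + 2 + 1 + 0 + 1 + 1 + 0 + 1 + 0 + 1 + 1 + 0 + 1 = 12
distinct = 136 − 12 = 124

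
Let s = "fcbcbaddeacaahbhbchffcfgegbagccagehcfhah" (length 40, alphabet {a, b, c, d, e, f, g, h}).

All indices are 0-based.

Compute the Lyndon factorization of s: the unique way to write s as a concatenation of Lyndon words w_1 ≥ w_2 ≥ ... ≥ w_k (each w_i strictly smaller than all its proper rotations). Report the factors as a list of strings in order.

emit factor 1: 'f' (i=0, period=1)
emit factor 2: 'c' (i=1, period=1)
emit factor 3: 'bc' (i=2, period=2)
emit factor 4: 'b' (i=4, period=1)
emit factor 5: 'adde' (i=5, period=4)
emit factor 6: 'ac' (i=9, period=2)
emit factor 7: 'aahbhbchffcfgegbagccagehcfhah' (i=11, period=29)

["f", "c", "bc", "b", "adde", "ac", "aahbhbchffcfgegbagccagehcfhah"]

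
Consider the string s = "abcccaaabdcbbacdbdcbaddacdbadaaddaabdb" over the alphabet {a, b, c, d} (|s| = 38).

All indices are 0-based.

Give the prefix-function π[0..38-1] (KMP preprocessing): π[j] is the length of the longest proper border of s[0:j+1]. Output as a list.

[0, 0, 0, 0, 0, 1, 1, 1, 2, 0, 0, 0, 0, 1, 0, 0, 0, 0, 0, 0, 1, 0, 0, 1, 0, 0, 0, 1, 0, 1, 1, 0, 0, 1, 1, 2, 0, 0]

π[0] = 0
j=1 s[j]='b': π[1]=0 (border '')
j=2 s[j]='c': π[2]=0 (border '')
j=3 s[j]='c': π[3]=0 (border '')
j=4 s[j]='c': π[4]=0 (border '')
j=5 s[j]='a': π[5]=1 (border 'a')
j=6 s[j]='a': k: 1→0; π[6]=1 (border 'a')
j=7 s[j]='a': k: 1→0; π[7]=1 (border 'a')
j=8 s[j]='b': π[8]=2 (border 'ab')
j=9 s[j]='d': k: 2→0; π[9]=0 (border '')
j=10 s[j]='c': π[10]=0 (border '')
j=11 s[j]='b': π[11]=0 (border '')
j=12 s[j]='b': π[12]=0 (border '')
j=13 s[j]='a': π[13]=1 (border 'a')
j=14 s[j]='c': k: 1→0; π[14]=0 (border '')
j=15 s[j]='d': π[15]=0 (border '')
j=16 s[j]='b': π[16]=0 (border '')
j=17 s[j]='d': π[17]=0 (border '')
j=18 s[j]='c': π[18]=0 (border '')
j=19 s[j]='b': π[19]=0 (border '')
j=20 s[j]='a': π[20]=1 (border 'a')
j=21 s[j]='d': k: 1→0; π[21]=0 (border '')
j=22 s[j]='d': π[22]=0 (border '')
j=23 s[j]='a': π[23]=1 (border 'a')
j=24 s[j]='c': k: 1→0; π[24]=0 (border '')
j=25 s[j]='d': π[25]=0 (border '')
j=26 s[j]='b': π[26]=0 (border '')
j=27 s[j]='a': π[27]=1 (border 'a')
j=28 s[j]='d': k: 1→0; π[28]=0 (border '')
j=29 s[j]='a': π[29]=1 (border 'a')
j=30 s[j]='a': k: 1→0; π[30]=1 (border 'a')
j=31 s[j]='d': k: 1→0; π[31]=0 (border '')
j=32 s[j]='d': π[32]=0 (border '')
j=33 s[j]='a': π[33]=1 (border 'a')
j=34 s[j]='a': k: 1→0; π[34]=1 (border 'a')
j=35 s[j]='b': π[35]=2 (border 'ab')
j=36 s[j]='d': k: 2→0; π[36]=0 (border '')
j=37 s[j]='b': π[37]=0 (border '')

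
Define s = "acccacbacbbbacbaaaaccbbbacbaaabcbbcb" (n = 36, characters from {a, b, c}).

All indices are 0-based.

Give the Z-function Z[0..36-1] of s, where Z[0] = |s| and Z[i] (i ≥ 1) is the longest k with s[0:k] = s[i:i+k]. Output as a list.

[36, 0, 0, 0, 2, 0, 0, 2, 0, 0, 0, 0, 2, 0, 0, 1, 1, 1, 3, 0, 0, 0, 0, 0, 2, 0, 0, 1, 1, 1, 0, 0, 0, 0, 0, 0]

Z[0]=36
i=1: i≥r, start 0; Z[1]=0
i=2: i≥r, start 0; Z[2]=0
i=3: i≥r, start 0; Z[3]=0
i=4: i≥r, start 0; Z[4]=2 scan→box=[4,6)
i=5: min(r-i=1, Z[1]=0)=0; Z[5]=0
i=6: i≥r, start 0; Z[6]=0
i=7: i≥r, start 0; Z[7]=2 scan→box=[7,9)
i=8: min(r-i=1, Z[1]=0)=0; Z[8]=0
i=9: i≥r, start 0; Z[9]=0
i=10: i≥r, start 0; Z[10]=0
i=11: i≥r, start 0; Z[11]=0
i=12: i≥r, start 0; Z[12]=2 scan→box=[12,14)
i=13: min(r-i=1, Z[1]=0)=0; Z[13]=0
i=14: i≥r, start 0; Z[14]=0
i=15: i≥r, start 0; Z[15]=1 scan→box=[15,16)
i=16: i≥r, start 0; Z[16]=1 scan→box=[16,17)
i=17: i≥r, start 0; Z[17]=1 scan→box=[17,18)
i=18: i≥r, start 0; Z[18]=3 scan→box=[18,21)
i=19: min(r-i=2, Z[1]=0)=0; Z[19]=0
i=20: min(r-i=1, Z[2]=0)=0; Z[20]=0
i=21: i≥r, start 0; Z[21]=0
i=22: i≥r, start 0; Z[22]=0
i=23: i≥r, start 0; Z[23]=0
i=24: i≥r, start 0; Z[24]=2 scan→box=[24,26)
i=25: min(r-i=1, Z[1]=0)=0; Z[25]=0
i=26: i≥r, start 0; Z[26]=0
i=27: i≥r, start 0; Z[27]=1 scan→box=[27,28)
i=28: i≥r, start 0; Z[28]=1 scan→box=[28,29)
i=29: i≥r, start 0; Z[29]=1 scan→box=[29,30)
i=30: i≥r, start 0; Z[30]=0
i=31: i≥r, start 0; Z[31]=0
i=32: i≥r, start 0; Z[32]=0
i=33: i≥r, start 0; Z[33]=0
i=34: i≥r, start 0; Z[34]=0
i=35: i≥r, start 0; Z[35]=0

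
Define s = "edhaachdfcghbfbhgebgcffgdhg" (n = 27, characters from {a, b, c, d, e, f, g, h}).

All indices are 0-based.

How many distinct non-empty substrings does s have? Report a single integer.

357

rank→(start, suffix):
  0 → (3, 'aachdfcghbfbhgebgcffgdhg')
  1 → (4, 'achdfcghbfbhgebgcffgdhg')
  2 → (12, 'bfbhgebgcffgdhg')
  3 → (18, 'bgcffgdhg')
  4 → (14, 'bhgebgcffgdhg')
  5 → (20, 'cffgdhg')
  6 → (9, 'cghbfbhgebgcffgdhg')
  7 → (5, 'chdfcghbfbhgebgcffgdhg')
  8 → (7, 'dfcghbfbhgebgcffgdhg')
  9 → (1, 'dhaachdfcghbfbhgebgcffgdhg')
  10 → (24, 'dhg')
  11 → (17, 'ebgcffgdhg')
  12 → (0, 'edhaachdfcghbfbhgebgcffgdhg')
  13 → (13, 'fbhgebgcffgdhg')
  14 → (8, 'fcghbfbhgebgcffgdhg')
  15 → (21, 'ffgdhg')
  16 → (22, 'fgdhg')
  17 → (26, 'g')
  18 → (19, 'gcffgdhg')
  19 → (23, 'gdhg')
  20 → (16, 'gebgcffgdhg')
  21 → (10, 'ghbfbhgebgcffgdhg')
  22 → (2, 'haachdfcghbfbhgebgcffgdhg')
  23 → (11, 'hbfbhgebgcffgdhg')
  24 → (6, 'hdfcghbfbhgebgcffgdhg')
  25 → (25, 'hg')
  26 → (15, 'hgebgcffgdhg')

SA = [3, 4, 12, 18, 14, 20, 9, 5, 7, 1, 24, 17, 0, 13, 8, 21, 22, 26, 19, 23, 16, 10, 2, 11, 6, 25, 15]
rank  pair      lcp
   1  s[3:],s[4:]  1  'a'
   2  s[4:],s[12:]  0  ''
   3  s[12:],s[18:]  1  'b'
   4  s[18:],s[14:]  1  'b'
   5  s[14:],s[20:]  0  ''
   6  s[20:],s[9:]  1  'c'
   7  s[9:],s[5:]  1  'c'
   8  s[5:],s[7:]  0  ''
   9  s[7:],s[1:]  1  'd'
  10  s[1:],s[24:]  2  'dh'
  11  s[24:],s[17:]  0  ''
  12  s[17:],s[0:]  1  'e'
  13  s[0:],s[13:]  0  ''
  14  s[13:],s[8:]  1  'f'
  15  s[8:],s[21:]  1  'f'
  16  s[21:],s[22:]  1  'f'
  17  s[22:],s[26:]  0  ''
  18  s[26:],s[19:]  1  'g'
  19  s[19:],s[23:]  1  'g'
  20  s[23:],s[16:]  1  'g'
  21  s[16:],s[10:]  1  'g'
  22  s[10:],s[2:]  0  ''
  23  s[2:],s[11:]  1  'h'
  24  s[11:],s[6:]  1  'h'
  25  s[6:],s[25:]  1  'h'
  26  s[25:],s[15:]  2  'hg'

n(n+1)/2 = 27·28/2 = 378
Σ LCP = 0 + 1 + 0 + 1 + 1 + 0 + 1 + 1 + 0 + 1 + 2 + 0 + 1 + 0 + 1 + 1 + 1 + 0 + 1 + 1 + 1 + 1 + 0 + 1 + 1 + 1 + 2 = 21
distinct = 378 − 21 = 357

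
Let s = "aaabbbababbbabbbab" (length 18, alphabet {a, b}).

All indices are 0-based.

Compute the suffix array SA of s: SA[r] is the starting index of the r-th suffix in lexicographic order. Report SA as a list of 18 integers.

rank | idx | suffix
   0 |   0 | aaabbbababbbabbbab
   1 |   1 | aabbbababbbabbbab
   2 |  16 | ab
   3 |   6 | ababbbabbbab
   4 |  12 | abbbab
   5 |   2 | abbbababbbabbbab
   6 |   8 | abbbabbbab
   7 |  17 | b
   8 |  15 | bab
   9 |   5 | bababbbabbbab
  10 |  11 | babbbab
  11 |   7 | babbbabbbab
  12 |  14 | bbab
  13 |   4 | bbababbbabbbab
  14 |  10 | bbabbbab
  15 |  13 | bbbab
  16 |   3 | bbbababbbabbbab
  17 |   9 | bbbabbbab

[0, 1, 16, 6, 12, 2, 8, 17, 15, 5, 11, 7, 14, 4, 10, 13, 3, 9]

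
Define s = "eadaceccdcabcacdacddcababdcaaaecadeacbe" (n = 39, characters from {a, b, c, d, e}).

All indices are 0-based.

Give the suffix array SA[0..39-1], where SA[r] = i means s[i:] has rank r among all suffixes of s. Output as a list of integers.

sorted suffixes:
  #0 SA[0]=27  'aaaecadeacbe'
  #1 SA[1]=28  'aaecadeacbe'
  #2 SA[2]=21  'ababdcaaaecadeacbe'
  #3 SA[3]=10  'abcacdacddcababdcaaaecadeacbe'
  #4 SA[4]=23  'abdcaaaecadeacbe'
  #5 SA[5]=35  'acbe'
  #6 SA[6]=13  'acdacddcababdcaaaecadeacbe'
  #7 SA[7]=16  'acddcababdcaaaecadeacbe'
  #8 SA[8]=3  'aceccdcabcacdacddcababdcaaaecadeacbe'
  #9 SA[9]=1  'adaceccdcabcacdacddcababdcaaaecadeacbe'
  #10 SA[10]=32  'adeacbe'
  #11 SA[11]=29  'aecadeacbe'
  #12 SA[12]=22  'babdcaaaecadeacbe'
  #13 SA[13]=11  'bcacdacddcababdcaaaecadeacbe'
  #14 SA[14]=24  'bdcaaaecadeacbe'
  #15 SA[15]=37  'be'
  #16 SA[16]=26  'caaaecadeacbe'
  #17 SA[17]=20  'cababdcaaaecadeacbe'
  #18 SA[18]=9  'cabcacdacddcababdcaaaecadeacbe'
  #19 SA[19]=12  'cacdacddcababdcaaaecadeacbe'
  #20 SA[20]=31  'cadeacbe'
  #21 SA[21]=36  'cbe'
  #22 SA[22]=6  'ccdcabcacdacddcababdcaaaecadeacbe'
  #23 SA[23]=14  'cdacddcababdcaaaecadeacbe'
  #24 SA[24]=7  'cdcabcacdacddcababdcaaaecadeacbe'
  #25 SA[25]=17  'cddcababdcaaaecadeacbe'
  #26 SA[26]=4  'ceccdcabcacdacddcababdcaaaecadeacbe'
  #27 SA[27]=15  'dacddcababdcaaaecadeacbe'
  #28 SA[28]=2  'daceccdcabcacdacddcababdcaaaecadeacbe'
  #29 SA[29]=25  'dcaaaecadeacbe'
  #30 SA[30]=19  'dcababdcaaaecadeacbe'
  #31 SA[31]=8  'dcabcacdacddcababdcaaaecadeacbe'
  #32 SA[32]=18  'ddcababdcaaaecadeacbe'
  #33 SA[33]=33  'deacbe'
  #34 SA[34]=38  'e'
  #35 SA[35]=34  'eacbe'
  #36 SA[36]=0  'eadaceccdcabcacdacddcababdcaaaecadeacbe'
  #37 SA[37]=30  'ecadeacbe'
  #38 SA[38]=5  'eccdcabcacdacddcababdcaaaecadeacbe'

[27, 28, 21, 10, 23, 35, 13, 16, 3, 1, 32, 29, 22, 11, 24, 37, 26, 20, 9, 12, 31, 36, 6, 14, 7, 17, 4, 15, 2, 25, 19, 8, 18, 33, 38, 34, 0, 30, 5]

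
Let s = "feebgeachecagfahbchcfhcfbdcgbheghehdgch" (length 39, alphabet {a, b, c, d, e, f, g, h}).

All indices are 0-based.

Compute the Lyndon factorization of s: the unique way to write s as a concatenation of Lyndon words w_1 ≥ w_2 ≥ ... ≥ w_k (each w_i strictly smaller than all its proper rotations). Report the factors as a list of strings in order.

["f", "e", "e", "bge", "achecagfahbchcfhcfbdcgbheghehdgch"]

emit factor 1: 'f' (i=0, period=1)
emit factor 2: 'e' (i=1, period=1)
emit factor 3: 'e' (i=2, period=1)
emit factor 4: 'bge' (i=3, period=3)
emit factor 5: 'achecagfahbchcfhcfbdcgbheghehdgch' (i=6, period=33)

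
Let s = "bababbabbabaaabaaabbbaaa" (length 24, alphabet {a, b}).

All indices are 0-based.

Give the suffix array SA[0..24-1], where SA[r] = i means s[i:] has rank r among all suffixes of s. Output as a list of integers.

sorted suffixes:
  #0 SA[0]=23  'a'
  #1 SA[1]=22  'aa'
  #2 SA[2]=21  'aaa'
  #3 SA[3]=11  'aaabaaabbbaaa'
  #4 SA[4]=15  'aaabbbaaa'
  #5 SA[5]=12  'aabaaabbbaaa'
  #6 SA[6]=16  'aabbbaaa'
  #7 SA[7]=9  'abaaabaaabbbaaa'
  #8 SA[8]=13  'abaaabbbaaa'
  #9 SA[9]=1  'ababbabbabaaabaaabbbaaa'
  #10 SA[10]=6  'abbabaaabaaabbbaaa'
  #11 SA[11]=3  'abbabbabaaabaaabbbaaa'
  #12 SA[12]=17  'abbbaaa'
  #13 SA[13]=20  'baaa'
  #14 SA[14]=10  'baaabaaabbbaaa'
  #15 SA[15]=14  'baaabbbaaa'
  #16 SA[16]=8  'babaaabaaabbbaaa'
  #17 SA[17]=0  'bababbabbabaaabaaabbbaaa'
  #18 SA[18]=5  'babbabaaabaaabbbaaa'
  #19 SA[19]=2  'babbabbabaaabaaabbbaaa'
  #20 SA[20]=19  'bbaaa'
  #21 SA[21]=7  'bbabaaabaaabbbaaa'
  #22 SA[22]=4  'bbabbabaaabaaabbbaaa'
  #23 SA[23]=18  'bbbaaa'

[23, 22, 21, 11, 15, 12, 16, 9, 13, 1, 6, 3, 17, 20, 10, 14, 8, 0, 5, 2, 19, 7, 4, 18]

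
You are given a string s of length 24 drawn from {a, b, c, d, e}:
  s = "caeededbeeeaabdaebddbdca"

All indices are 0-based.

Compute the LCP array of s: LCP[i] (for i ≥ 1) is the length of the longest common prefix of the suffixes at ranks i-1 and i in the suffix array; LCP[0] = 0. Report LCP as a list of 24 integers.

[0, 1, 1, 1, 2, 0, 2, 2, 1, 0, 2, 0, 1, 2, 1, 1, 1, 0, 1, 1, 2, 1, 2, 2]

rank→(start, suffix):
  0 → (23, 'a')
  1 → (11, 'aabdaebddbdca')
  2 → (12, 'abdaebddbdca')
  3 → (15, 'aebddbdca')
  4 → (1, 'aeededbeeeaabdaebddbdca')
  5 → (13, 'bdaebddbdca')
  6 → (20, 'bdca')
  7 → (17, 'bddbdca')
  8 → (7, 'beeeaabdaebddbdca')
  9 → (22, 'ca')
  10 → (0, 'caeededbeeeaabdaebddbdca')
  11 → (14, 'daebddbdca')
  12 → (19, 'dbdca')
  13 → (6, 'dbeeeaabdaebddbdca')
  14 → (21, 'dca')
  15 → (18, 'ddbdca')
  16 → (4, 'dedbeeeaabdaebddbdca')
  17 → (10, 'eaabdaebddbdca')
  18 → (16, 'ebddbdca')
  19 → (5, 'edbeeeaabdaebddbdca')
  20 → (3, 'ededbeeeaabdaebddbdca')
  21 → (9, 'eeaabdaebddbdca')
  22 → (2, 'eededbeeeaabdaebddbdca')
  23 → (8, 'eeeaabdaebddbdca')

SA = [23, 11, 12, 15, 1, 13, 20, 17, 7, 22, 0, 14, 19, 6, 21, 18, 4, 10, 16, 5, 3, 9, 2, 8]
rank  pair      lcp
   1  s[23:],s[11:]  1  'a'
   2  s[11:],s[12:]  1  'a'
   3  s[12:],s[15:]  1  'a'
   4  s[15:],s[1:]  2  'ae'
   5  s[1:],s[13:]  0  ''
   6  s[13:],s[20:]  2  'bd'
   7  s[20:],s[17:]  2  'bd'
   8  s[17:],s[7:]  1  'b'
   9  s[7:],s[22:]  0  ''
  10  s[22:],s[0:]  2  'ca'
  11  s[0:],s[14:]  0  ''
  12  s[14:],s[19:]  1  'd'
  13  s[19:],s[6:]  2  'db'
  14  s[6:],s[21:]  1  'd'
  15  s[21:],s[18:]  1  'd'
  16  s[18:],s[4:]  1  'd'
  17  s[4:],s[10:]  0  ''
  18  s[10:],s[16:]  1  'e'
  19  s[16:],s[5:]  1  'e'
  20  s[5:],s[3:]  2  'ed'
  21  s[3:],s[9:]  1  'e'
  22  s[9:],s[2:]  2  'ee'
  23  s[2:],s[8:]  2  'ee'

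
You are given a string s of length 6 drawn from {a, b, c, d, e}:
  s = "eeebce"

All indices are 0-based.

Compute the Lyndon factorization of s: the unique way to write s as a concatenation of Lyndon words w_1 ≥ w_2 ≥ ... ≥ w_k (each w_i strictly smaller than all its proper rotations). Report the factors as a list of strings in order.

["e", "e", "e", "bce"]

emit factor 1: 'e' (i=0, period=1)
emit factor 2: 'e' (i=1, period=1)
emit factor 3: 'e' (i=2, period=1)
emit factor 4: 'bce' (i=3, period=3)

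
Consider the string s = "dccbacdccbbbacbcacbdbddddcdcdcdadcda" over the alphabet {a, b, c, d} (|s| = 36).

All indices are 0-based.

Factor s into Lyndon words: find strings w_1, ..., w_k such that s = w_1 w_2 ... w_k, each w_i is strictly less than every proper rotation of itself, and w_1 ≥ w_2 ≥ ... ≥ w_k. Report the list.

emit factor 1: 'd' (i=0, period=1)
emit factor 2: 'c' (i=1, period=1)
emit factor 3: 'c' (i=2, period=1)
emit factor 4: 'b' (i=3, period=1)
emit factor 5: 'acdccbbb' (i=4, period=8)
emit factor 6: 'acbcacbdbddddcdcdcdadcd' (i=12, period=23)
emit factor 7: 'a' (i=35, period=1)

["d", "c", "c", "b", "acdccbbb", "acbcacbdbddddcdcdcdadcd", "a"]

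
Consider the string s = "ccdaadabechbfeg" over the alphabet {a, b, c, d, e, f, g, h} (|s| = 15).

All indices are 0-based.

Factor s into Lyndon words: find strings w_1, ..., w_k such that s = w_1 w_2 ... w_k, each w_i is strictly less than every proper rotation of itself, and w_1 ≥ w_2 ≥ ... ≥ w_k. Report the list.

["ccd", "aadabechbfeg"]

emit factor 1: 'ccd' (i=0, period=3)
emit factor 2: 'aadabechbfeg' (i=3, period=12)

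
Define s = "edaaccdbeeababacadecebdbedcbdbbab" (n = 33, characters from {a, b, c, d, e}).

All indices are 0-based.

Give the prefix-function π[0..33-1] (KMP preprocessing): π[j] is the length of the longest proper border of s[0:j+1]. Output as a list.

π[0] = 0
j=1 s[j]='d': π[1]=0 (border '')
j=2 s[j]='a': π[2]=0 (border '')
j=3 s[j]='a': π[3]=0 (border '')
j=4 s[j]='c': π[4]=0 (border '')
j=5 s[j]='c': π[5]=0 (border '')
j=6 s[j]='d': π[6]=0 (border '')
j=7 s[j]='b': π[7]=0 (border '')
j=8 s[j]='e': π[8]=1 (border 'e')
j=9 s[j]='e': k: 1→0; π[9]=1 (border 'e')
j=10 s[j]='a': k: 1→0; π[10]=0 (border '')
j=11 s[j]='b': π[11]=0 (border '')
j=12 s[j]='a': π[12]=0 (border '')
j=13 s[j]='b': π[13]=0 (border '')
j=14 s[j]='a': π[14]=0 (border '')
j=15 s[j]='c': π[15]=0 (border '')
j=16 s[j]='a': π[16]=0 (border '')
j=17 s[j]='d': π[17]=0 (border '')
j=18 s[j]='e': π[18]=1 (border 'e')
j=19 s[j]='c': k: 1→0; π[19]=0 (border '')
j=20 s[j]='e': π[20]=1 (border 'e')
j=21 s[j]='b': k: 1→0; π[21]=0 (border '')
j=22 s[j]='d': π[22]=0 (border '')
j=23 s[j]='b': π[23]=0 (border '')
j=24 s[j]='e': π[24]=1 (border 'e')
j=25 s[j]='d': π[25]=2 (border 'ed')
j=26 s[j]='c': k: 2→0; π[26]=0 (border '')
j=27 s[j]='b': π[27]=0 (border '')
j=28 s[j]='d': π[28]=0 (border '')
j=29 s[j]='b': π[29]=0 (border '')
j=30 s[j]='b': π[30]=0 (border '')
j=31 s[j]='a': π[31]=0 (border '')
j=32 s[j]='b': π[32]=0 (border '')

[0, 0, 0, 0, 0, 0, 0, 0, 1, 1, 0, 0, 0, 0, 0, 0, 0, 0, 1, 0, 1, 0, 0, 0, 1, 2, 0, 0, 0, 0, 0, 0, 0]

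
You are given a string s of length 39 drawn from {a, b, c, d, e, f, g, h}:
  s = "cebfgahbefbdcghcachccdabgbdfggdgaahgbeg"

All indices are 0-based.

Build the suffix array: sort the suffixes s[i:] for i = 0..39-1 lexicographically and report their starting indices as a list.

sorted suffixes:
  #0 SA[0]=32  'aahgbeg'
  #1 SA[1]=22  'abgbdfggdgaahgbeg'
  #2 SA[2]=16  'achccdabgbdfggdgaahgbeg'
  #3 SA[3]=5  'ahbefbdcghcachccdabgbdfggdgaahgbeg'
  #4 SA[4]=33  'ahgbeg'
  #5 SA[5]=10  'bdcghcachccdabgbdfggdgaahgbeg'
  #6 SA[6]=25  'bdfggdgaahgbeg'
  #7 SA[7]=7  'befbdcghcachccdabgbdfggdgaahgbeg'
  #8 SA[8]=36  'beg'
  #9 SA[9]=2  'bfgahbefbdcghcachccdabgbdfggdgaahgbeg'
  #10 SA[10]=23  'bgbdfggdgaahgbeg'
  #11 SA[11]=15  'cachccdabgbdfggdgaahgbeg'
  #12 SA[12]=19  'ccdabgbdfggdgaahgbeg'
  #13 SA[13]=20  'cdabgbdfggdgaahgbeg'
  #14 SA[14]=0  'cebfgahbefbdcghcachccdabgbdfggdgaahgbeg'
  #15 SA[15]=12  'cghcachccdabgbdfggdgaahgbeg'
  #16 SA[16]=17  'chccdabgbdfggdgaahgbeg'
  #17 SA[17]=21  'dabgbdfggdgaahgbeg'
  #18 SA[18]=11  'dcghcachccdabgbdfggdgaahgbeg'
  #19 SA[19]=26  'dfggdgaahgbeg'
  #20 SA[20]=30  'dgaahgbeg'
  #21 SA[21]=1  'ebfgahbefbdcghcachccdabgbdfggdgaahgbeg'
  #22 SA[22]=8  'efbdcghcachccdabgbdfggdgaahgbeg'
  #23 SA[23]=37  'eg'
  #24 SA[24]=9  'fbdcghcachccdabgbdfggdgaahgbeg'
  #25 SA[25]=3  'fgahbefbdcghcachccdabgbdfggdgaahgbeg'
  #26 SA[26]=27  'fggdgaahgbeg'
  #27 SA[27]=38  'g'
  #28 SA[28]=31  'gaahgbeg'
  #29 SA[29]=4  'gahbefbdcghcachccdabgbdfggdgaahgbeg'
  #30 SA[30]=24  'gbdfggdgaahgbeg'
  #31 SA[31]=35  'gbeg'
  #32 SA[32]=29  'gdgaahgbeg'
  #33 SA[33]=28  'ggdgaahgbeg'
  #34 SA[34]=13  'ghcachccdabgbdfggdgaahgbeg'
  #35 SA[35]=6  'hbefbdcghcachccdabgbdfggdgaahgbeg'
  #36 SA[36]=14  'hcachccdabgbdfggdgaahgbeg'
  #37 SA[37]=18  'hccdabgbdfggdgaahgbeg'
  #38 SA[38]=34  'hgbeg'

[32, 22, 16, 5, 33, 10, 25, 7, 36, 2, 23, 15, 19, 20, 0, 12, 17, 21, 11, 26, 30, 1, 8, 37, 9, 3, 27, 38, 31, 4, 24, 35, 29, 28, 13, 6, 14, 18, 34]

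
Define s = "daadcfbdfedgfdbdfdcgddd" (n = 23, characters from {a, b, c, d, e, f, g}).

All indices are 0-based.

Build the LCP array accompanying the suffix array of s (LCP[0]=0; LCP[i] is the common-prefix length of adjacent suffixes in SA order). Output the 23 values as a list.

sorted suffixes:
  #0 SA[0]=1  'aadcfbdfedgfdbdfdcgddd'
  #1 SA[1]=2  'adcfbdfedgfdbdfdcgddd'
  #2 SA[2]=14  'bdfdcgddd'
  #3 SA[3]=6  'bdfedgfdbdfdcgddd'
  #4 SA[4]=4  'cfbdfedgfdbdfdcgddd'
  #5 SA[5]=18  'cgddd'
  #6 SA[6]=22  'd'
  #7 SA[7]=0  'daadcfbdfedgfdbdfdcgddd'
  #8 SA[8]=13  'dbdfdcgddd'
  #9 SA[9]=3  'dcfbdfedgfdbdfdcgddd'
  #10 SA[10]=17  'dcgddd'
  #11 SA[11]=21  'dd'
  #12 SA[12]=20  'ddd'
  #13 SA[13]=15  'dfdcgddd'
  #14 SA[14]=7  'dfedgfdbdfdcgddd'
  #15 SA[15]=10  'dgfdbdfdcgddd'
  #16 SA[16]=9  'edgfdbdfdcgddd'
  #17 SA[17]=5  'fbdfedgfdbdfdcgddd'
  #18 SA[18]=12  'fdbdfdcgddd'
  #19 SA[19]=16  'fdcgddd'
  #20 SA[20]=8  'fedgfdbdfdcgddd'
  #21 SA[21]=19  'gddd'
  #22 SA[22]=11  'gfdbdfdcgddd'

SA = [1, 2, 14, 6, 4, 18, 22, 0, 13, 3, 17, 21, 20, 15, 7, 10, 9, 5, 12, 16, 8, 19, 11]
i: (SA[i-1],SA[i]) lcp shared
  1: (1,2) 1 'a'
  2: (2,14) 0 ''
  3: (14,6) 3 'bdf'
  4: (6,4) 0 ''
  5: (4,18) 1 'c'
  6: (18,22) 0 ''
  7: (22,0) 1 'd'
  8: (0,13) 1 'd'
  9: (13,3) 1 'd'
  10: (3,17) 2 'dc'
  11: (17,21) 1 'd'
  12: (21,20) 2 'dd'
  13: (20,15) 1 'd'
  14: (15,7) 2 'df'
  15: (7,10) 1 'd'
  16: (10,9) 0 ''
  17: (9,5) 0 ''
  18: (5,12) 1 'f'
  19: (12,16) 2 'fd'
  20: (16,8) 1 'f'
  21: (8,19) 0 ''
  22: (19,11) 1 'g'

[0, 1, 0, 3, 0, 1, 0, 1, 1, 1, 2, 1, 2, 1, 2, 1, 0, 0, 1, 2, 1, 0, 1]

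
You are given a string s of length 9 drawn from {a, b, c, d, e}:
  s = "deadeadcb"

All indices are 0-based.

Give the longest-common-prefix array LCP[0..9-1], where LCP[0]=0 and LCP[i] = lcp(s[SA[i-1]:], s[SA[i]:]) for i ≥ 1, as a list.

[0, 2, 0, 0, 0, 1, 4, 0, 3]

rank | idx | suffix
   0 |   5 | adcb
   1 |   2 | adeadcb
   2 |   8 | b
   3 |   7 | cb
   4 |   6 | dcb
   5 |   3 | deadcb
   6 |   0 | deadeadcb
   7 |   4 | eadcb
   8 |   1 | eadeadcb

SA = [5, 2, 8, 7, 6, 3, 0, 4, 1]
[i] adj suffixes → lcp
  [1] 5/2 → 2 ('ad')
  [2] 2/8 → 0 ('')
  [3] 8/7 → 0 ('')
  [4] 7/6 → 0 ('')
  [5] 6/3 → 1 ('d')
  [6] 3/0 → 4 ('dead')
  [7] 0/4 → 0 ('')
  [8] 4/1 → 3 ('ead')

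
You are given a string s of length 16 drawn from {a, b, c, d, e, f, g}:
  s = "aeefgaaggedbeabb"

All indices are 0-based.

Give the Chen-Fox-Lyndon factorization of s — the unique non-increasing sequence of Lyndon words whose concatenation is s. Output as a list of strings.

["aeefg", "aaggedbeabb"]

emit factor 1: 'aeefg' (i=0, period=5)
emit factor 2: 'aaggedbeabb' (i=5, period=11)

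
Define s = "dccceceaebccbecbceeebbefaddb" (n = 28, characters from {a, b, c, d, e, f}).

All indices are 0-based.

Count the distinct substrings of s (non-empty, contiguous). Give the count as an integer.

rank→(start, suffix):
  0 → (24, 'addb')
  1 → (7, 'aebccbecbceeebbefaddb')
  2 → (27, 'b')
  3 → (20, 'bbefaddb')
  4 → (9, 'bccbecbceeebbefaddb')
  5 → (15, 'bceeebbefaddb')
  6 → (12, 'becbceeebbefaddb')
  7 → (21, 'befaddb')
  8 → (14, 'cbceeebbefaddb')
  9 → (11, 'cbecbceeebbefaddb')
  10 → (10, 'ccbecbceeebbefaddb')
  11 → (1, 'ccceceaebccbecbceeebbefaddb')
  12 → (2, 'cceceaebccbecbceeebbefaddb')
  13 → (5, 'ceaebccbecbceeebbefaddb')
  14 → (3, 'ceceaebccbecbceeebbefaddb')
  15 → (16, 'ceeebbefaddb')
  16 → (26, 'db')
  17 → (0, 'dccceceaebccbecbceeebbefaddb')
  18 → (25, 'ddb')
  19 → (6, 'eaebccbecbceeebbefaddb')
  20 → (19, 'ebbefaddb')
  21 → (8, 'ebccbecbceeebbefaddb')
  22 → (13, 'ecbceeebbefaddb')
  23 → (4, 'eceaebccbecbceeebbefaddb')
  24 → (18, 'eebbefaddb')
  25 → (17, 'eeebbefaddb')
  26 → (22, 'efaddb')
  27 → (23, 'faddb')

SA = [24, 7, 27, 20, 9, 15, 12, 21, 14, 11, 10, 1, 2, 5, 3, 16, 26, 0, 25, 6, 19, 8, 13, 4, 18, 17, 22, 23]
i: (SA[i-1],SA[i]) lcp shared
  1: (24,7) 1 'a'
  2: (7,27) 0 ''
  3: (27,20) 1 'b'
  4: (20,9) 1 'b'
  5: (9,15) 2 'bc'
  6: (15,12) 1 'b'
  7: (12,21) 2 'be'
  8: (21,14) 0 ''
  9: (14,11) 2 'cb'
  10: (11,10) 1 'c'
  11: (10,1) 2 'cc'
  12: (1,2) 2 'cc'
  13: (2,5) 1 'c'
  14: (5,3) 2 'ce'
  15: (3,16) 2 'ce'
  16: (16,26) 0 ''
  17: (26,0) 1 'd'
  18: (0,25) 1 'd'
  19: (25,6) 0 ''
  20: (6,19) 1 'e'
  21: (19,8) 2 'eb'
  22: (8,13) 1 'e'
  23: (13,4) 2 'ec'
  24: (4,18) 1 'e'
  25: (18,17) 2 'ee'
  26: (17,22) 1 'e'
  27: (22,23) 0 ''

n(n+1)/2 = 28·29/2 = 406
Σ LCP = 0 + 1 + 0 + 1 + 1 + 2 + 1 + 2 + 0 + 2 + 1 + 2 + 2 + 1 + 2 + 2 + 0 + 1 + 1 + 0 + 1 + 2 + 1 + 2 + 1 + 2 + 1 + 0 = 32
distinct = 406 − 32 = 374

374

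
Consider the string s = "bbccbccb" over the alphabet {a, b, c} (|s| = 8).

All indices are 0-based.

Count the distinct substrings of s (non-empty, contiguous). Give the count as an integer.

24

rank→(start, suffix):
  0 → (7, 'b')
  1 → (0, 'bbccbccb')
  2 → (4, 'bccb')
  3 → (1, 'bccbccb')
  4 → (6, 'cb')
  5 → (3, 'cbccb')
  6 → (5, 'ccb')
  7 → (2, 'ccbccb')

SA = [7, 0, 4, 1, 6, 3, 5, 2]
i: (SA[i-1],SA[i]) lcp shared
  1: (7,0) 1 'b'
  2: (0,4) 1 'b'
  3: (4,1) 4 'bccb'
  4: (1,6) 0 ''
  5: (6,3) 2 'cb'
  6: (3,5) 1 'c'
  7: (5,2) 3 'ccb'

n(n+1)/2 = 8·9/2 = 36
Σ LCP = 0 + 1 + 1 + 4 + 0 + 2 + 1 + 3 = 12
distinct = 36 − 12 = 24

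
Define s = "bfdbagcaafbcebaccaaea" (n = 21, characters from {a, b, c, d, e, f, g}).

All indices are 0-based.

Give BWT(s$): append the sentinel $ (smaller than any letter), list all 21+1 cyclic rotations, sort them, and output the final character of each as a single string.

aeccbaabedf$cgabfacaba

rank  rotation                last
    0  $bfdbagcaafbcebaccaaea  a
    1  a$bfdbagcaafbcebaccaae  e
    2  aaea$bfdbagcaafbcebacc  c
    3  aafbcebaccaaea$bfdbagc  c
    4  accaaea$bfdbagcaafbceb  b
    5  aea$bfdbagcaafbcebacca  a
    6  afbcebaccaaea$bfdbagca  a
    7  agcaafbcebaccaaea$bfdb  b
    8  baccaaea$bfdbagcaafbce  e
    9  bagcaafbcebaccaaea$bfd  d
   10  bcebaccaaea$bfdbagcaaf  f
   11  bfdbagcaafbcebaccaaea$  $
   12  caaea$bfdbagcaafbcebac  c
   13  caafbcebaccaaea$bfdbag  g
   14  ccaaea$bfdbagcaafbceba  a
   15  cebaccaaea$bfdbagcaafb  b
   16  dbagcaafbcebaccaaea$bf  f
   17  ea$bfdbagcaafbcebaccaa  a
   18  ebaccaaea$bfdbagcaafbc  c
   19  fbcebaccaaea$bfdbagcaa  a
   20  fdbagcaafbcebaccaaea$b  b
   21  gcaafbcebaccaaea$bfdba  a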